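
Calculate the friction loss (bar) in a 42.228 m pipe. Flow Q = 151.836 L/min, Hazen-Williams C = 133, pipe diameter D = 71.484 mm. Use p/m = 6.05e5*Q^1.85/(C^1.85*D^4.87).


Q^1.85 = 10853
C^1.85 = 8494.3
D^4.87 = 1.0715e+09
p/m = 0.00072140 bar/m
p_total = 0.00072140 * 42.228 = 0.030463 bar

0.030463 bar


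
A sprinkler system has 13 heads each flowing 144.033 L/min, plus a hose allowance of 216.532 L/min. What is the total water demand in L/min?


Sprinkler demand = 13 * 144.033 = 1872.429 L/min
Total = 1872.429 + 216.532 = 2088.961 L/min

2088.961 L/min


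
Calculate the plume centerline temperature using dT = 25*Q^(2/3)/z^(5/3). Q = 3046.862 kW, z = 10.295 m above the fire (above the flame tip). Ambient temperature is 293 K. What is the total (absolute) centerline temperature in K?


Q^(2/3) = 210.17
z^(5/3) = 48.720
dT = 25 * 210.17 / 48.720 = 107.84 K
T = 293 + 107.84 = 400.84 K

400.84 K


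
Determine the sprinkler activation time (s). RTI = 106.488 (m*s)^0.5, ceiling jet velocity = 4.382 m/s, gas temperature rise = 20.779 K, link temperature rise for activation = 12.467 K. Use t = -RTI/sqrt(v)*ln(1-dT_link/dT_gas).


dT_link/dT_gas = 0.59998
ln(1 - 0.59998) = -0.91624
t = -106.488 / sqrt(4.382) * -0.91624 = 46.610 s

46.610 s


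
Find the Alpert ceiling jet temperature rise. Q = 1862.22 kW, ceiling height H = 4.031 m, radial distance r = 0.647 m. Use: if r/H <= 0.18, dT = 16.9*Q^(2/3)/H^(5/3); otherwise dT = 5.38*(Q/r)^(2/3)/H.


r/H = 0.647 / 4.031 = 0.16051
r/H <= 0.18, so dT = 16.9*Q^(2/3)/H^(5/3)
Q^(2/3) = 151.36
H^(5/3) = 10.210
dT = 16.9 * 151.36 / 10.210 = 250.55 K

250.55 K


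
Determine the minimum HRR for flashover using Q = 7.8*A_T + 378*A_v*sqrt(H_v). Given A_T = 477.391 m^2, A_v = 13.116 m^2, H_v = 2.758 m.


7.8*A_T = 3723.6
sqrt(H_v) = 1.6607
378*A_v*sqrt(H_v) = 8233.6
Q = 3723.6 + 8233.6 = 11957 kW

11957 kW


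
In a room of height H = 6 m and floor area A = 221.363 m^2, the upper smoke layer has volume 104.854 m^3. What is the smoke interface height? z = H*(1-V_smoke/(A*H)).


V/(A*H) = 0.078946
1 - 0.078946 = 0.92105
z = 6 * 0.92105 = 5.5263 m

5.5263 m


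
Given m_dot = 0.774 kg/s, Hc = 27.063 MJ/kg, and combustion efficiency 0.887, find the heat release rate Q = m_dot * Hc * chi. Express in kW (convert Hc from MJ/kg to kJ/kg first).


Hc = 27.063 MJ/kg = 27.063 * 1000 kJ/kg = 27063 kJ/kg
Q = 0.774 kg/s * 27063 kJ/kg * 0.887 = 18580 kW

18580 kW


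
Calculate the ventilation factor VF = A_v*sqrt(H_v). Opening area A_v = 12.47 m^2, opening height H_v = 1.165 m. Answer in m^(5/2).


sqrt(H_v) = 1.0794
VF = 12.47 * 1.0794 = 13.460 m^(5/2)

13.460 m^(5/2)


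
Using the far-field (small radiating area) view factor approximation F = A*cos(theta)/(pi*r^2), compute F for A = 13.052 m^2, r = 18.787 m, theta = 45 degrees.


cos(45 deg) = 0.70711
pi*r^2 = 1108.8
F = 13.052 * 0.70711 / 1108.8 = 0.0083233

0.0083233


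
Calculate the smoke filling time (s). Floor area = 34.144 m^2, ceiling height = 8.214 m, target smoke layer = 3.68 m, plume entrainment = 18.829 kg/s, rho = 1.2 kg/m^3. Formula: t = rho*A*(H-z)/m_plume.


H - z = 4.534 m
t = 1.2 * 34.144 * 4.534 / 18.829 = 9.8662 s

9.8662 s


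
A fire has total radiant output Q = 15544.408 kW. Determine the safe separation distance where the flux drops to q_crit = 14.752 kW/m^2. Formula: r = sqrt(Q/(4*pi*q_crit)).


4*pi*q_crit = 185.38
Q/(4*pi*q_crit) = 83.852
r = sqrt(83.852) = 9.1571 m

9.1571 m


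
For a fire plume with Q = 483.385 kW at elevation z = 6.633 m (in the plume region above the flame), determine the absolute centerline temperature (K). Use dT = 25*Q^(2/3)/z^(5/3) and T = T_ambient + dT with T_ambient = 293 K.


Q^(2/3) = 61.593
z^(5/3) = 23.416
dT = 25 * 61.593 / 23.416 = 65.759 K
T = 293 + 65.759 = 358.76 K

358.76 K


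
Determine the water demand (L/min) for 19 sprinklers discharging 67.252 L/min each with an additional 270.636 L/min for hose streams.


Sprinkler demand = 19 * 67.252 = 1277.788 L/min
Total = 1277.788 + 270.636 = 1548.424 L/min

1548.424 L/min


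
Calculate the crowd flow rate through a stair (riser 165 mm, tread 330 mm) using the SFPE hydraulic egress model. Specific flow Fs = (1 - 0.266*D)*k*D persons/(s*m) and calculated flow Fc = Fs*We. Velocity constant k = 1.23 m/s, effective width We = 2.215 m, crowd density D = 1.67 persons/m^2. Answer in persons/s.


1 - 0.266*D = 1 - 0.266*1.67 = 0.55578
Fs = 0.55578 * 1.23 * 1.67 = 1.1416 persons/(s*m)
Fc = 1.1416 * 2.215 = 2.5287 persons/s

2.5287 persons/s


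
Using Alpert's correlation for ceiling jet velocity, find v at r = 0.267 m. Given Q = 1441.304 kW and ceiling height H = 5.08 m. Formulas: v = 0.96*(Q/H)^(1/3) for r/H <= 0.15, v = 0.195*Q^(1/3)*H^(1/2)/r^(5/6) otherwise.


r/H = 0.267 / 5.08 = 0.052559
r/H <= 0.15, so v = 0.96*(Q/H)^(1/3)
Q/H = 283.72
(Q/H)^(1/3) = 6.5710
v = 0.96 * 6.5710 = 6.3081 m/s

6.3081 m/s


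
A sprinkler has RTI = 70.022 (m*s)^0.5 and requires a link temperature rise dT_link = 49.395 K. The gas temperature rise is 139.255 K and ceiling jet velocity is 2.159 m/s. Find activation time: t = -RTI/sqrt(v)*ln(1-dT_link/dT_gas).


dT_link/dT_gas = 0.35471
ln(1 - 0.35471) = -0.43805
t = -70.022 / sqrt(2.159) * -0.43805 = 20.875 s

20.875 s


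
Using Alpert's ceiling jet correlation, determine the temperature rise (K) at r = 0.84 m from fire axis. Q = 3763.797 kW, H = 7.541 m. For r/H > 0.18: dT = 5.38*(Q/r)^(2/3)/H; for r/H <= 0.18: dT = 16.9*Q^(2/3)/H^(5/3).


r/H = 0.84 / 7.541 = 0.11139
r/H <= 0.18, so dT = 16.9*Q^(2/3)/H^(5/3)
Q^(2/3) = 241.96
H^(5/3) = 28.999
dT = 16.9 * 241.96 / 28.999 = 141.01 K

141.01 K


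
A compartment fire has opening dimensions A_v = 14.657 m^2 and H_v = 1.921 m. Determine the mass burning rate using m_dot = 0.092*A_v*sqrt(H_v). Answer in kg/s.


sqrt(H_v) = 1.3860
m_dot = 0.092 * 14.657 * 1.3860 = 1.8689 kg/s

1.8689 kg/s


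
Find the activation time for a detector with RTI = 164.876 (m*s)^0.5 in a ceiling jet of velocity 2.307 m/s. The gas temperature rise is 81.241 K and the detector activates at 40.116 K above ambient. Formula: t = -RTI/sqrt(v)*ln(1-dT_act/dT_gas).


dT_act/dT_gas = 0.49379
ln(1 - 0.49379) = -0.68080
t = -164.876 / sqrt(2.307) * -0.68080 = 73.902 s

73.902 s


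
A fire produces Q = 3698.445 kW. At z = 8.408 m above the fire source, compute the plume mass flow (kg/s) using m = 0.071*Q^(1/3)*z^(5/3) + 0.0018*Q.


Q^(1/3) = 15.465
z^(5/3) = 34.766
First term = 0.071 * 15.465 * 34.766 = 38.173
Second term = 0.0018 * 3698.445 = 6.6572
m = 44.830 kg/s

44.830 kg/s


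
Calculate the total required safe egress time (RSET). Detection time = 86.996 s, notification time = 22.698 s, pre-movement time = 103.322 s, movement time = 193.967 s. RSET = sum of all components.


Total = 86.996 + 22.698 + 103.322 + 193.967 = 406.983 s

406.983 s


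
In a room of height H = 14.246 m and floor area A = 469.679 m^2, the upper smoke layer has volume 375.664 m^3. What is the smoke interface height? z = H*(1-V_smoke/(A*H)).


V/(A*H) = 0.056144
1 - 0.056144 = 0.94386
z = 14.246 * 0.94386 = 13.446 m

13.446 m


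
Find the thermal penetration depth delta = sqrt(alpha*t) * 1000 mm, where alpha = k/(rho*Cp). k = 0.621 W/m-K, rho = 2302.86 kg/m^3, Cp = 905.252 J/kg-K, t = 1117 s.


alpha = 0.621 / (2302.86 * 905.252) = 2.9789e-07 m^2/s
alpha * t = 0.00033274
delta = sqrt(0.00033274) * 1000 = 18.241 mm

18.241 mm


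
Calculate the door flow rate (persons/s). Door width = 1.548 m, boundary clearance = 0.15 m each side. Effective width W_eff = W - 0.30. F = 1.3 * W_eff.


W_eff = 1.548 - 0.30 = 1.248 m
F = 1.3 * 1.248 = 1.6224 persons/s

1.6224 persons/s


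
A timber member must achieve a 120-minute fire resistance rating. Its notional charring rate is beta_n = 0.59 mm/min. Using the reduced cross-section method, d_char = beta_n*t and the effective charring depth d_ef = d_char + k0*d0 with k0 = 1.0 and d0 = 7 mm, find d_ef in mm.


d_char = 0.59 * 120 = 70.8 mm
d_ef = 70.8 + 1.0*7 = 77.8 mm

77.8 mm


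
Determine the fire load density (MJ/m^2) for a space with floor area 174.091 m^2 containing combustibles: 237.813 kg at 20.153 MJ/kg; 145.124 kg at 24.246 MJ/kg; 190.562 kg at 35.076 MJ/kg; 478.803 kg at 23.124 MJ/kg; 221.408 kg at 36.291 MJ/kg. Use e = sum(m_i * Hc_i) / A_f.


Total energy = 237.813*20.153 + 145.124*24.246 + 190.562*35.076 + 478.803*23.124 + 221.408*36.291
= 4792.645 + 3518.677 + 6684.153 + 11071.84 + 8035.118
= 34102.43 MJ
e = 34102.43 / 174.091 = 195.89 MJ/m^2

195.89 MJ/m^2


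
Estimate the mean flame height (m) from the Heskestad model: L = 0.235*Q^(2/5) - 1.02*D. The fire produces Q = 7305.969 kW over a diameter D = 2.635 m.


Q^(2/5) = 35.113
0.235 * Q^(2/5) = 8.2516
1.02 * D = 2.6877
L = 5.5639 m

5.5639 m


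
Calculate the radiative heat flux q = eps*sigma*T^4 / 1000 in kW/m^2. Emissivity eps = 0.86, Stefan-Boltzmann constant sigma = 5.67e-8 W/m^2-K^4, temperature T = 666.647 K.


T^4 = 1.9751e+11
q = 0.86 * 5.67e-8 * 1.9751e+11 / 1000 = 9.6309 kW/m^2

9.6309 kW/m^2


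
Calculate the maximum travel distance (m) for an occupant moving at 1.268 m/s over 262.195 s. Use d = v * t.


d = 1.268 * 262.195 = 332.46 m

332.46 m


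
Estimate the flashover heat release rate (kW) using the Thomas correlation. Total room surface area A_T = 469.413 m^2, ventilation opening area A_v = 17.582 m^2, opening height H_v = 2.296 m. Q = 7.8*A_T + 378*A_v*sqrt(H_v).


7.8*A_T = 3661.4
sqrt(H_v) = 1.5153
378*A_v*sqrt(H_v) = 10070
Q = 3661.4 + 10070 = 13732 kW

13732 kW


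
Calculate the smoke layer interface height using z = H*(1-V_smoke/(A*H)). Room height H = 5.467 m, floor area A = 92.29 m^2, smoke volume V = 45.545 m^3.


V/(A*H) = 0.090269
1 - 0.090269 = 0.90973
z = 5.467 * 0.90973 = 4.9735 m

4.9735 m


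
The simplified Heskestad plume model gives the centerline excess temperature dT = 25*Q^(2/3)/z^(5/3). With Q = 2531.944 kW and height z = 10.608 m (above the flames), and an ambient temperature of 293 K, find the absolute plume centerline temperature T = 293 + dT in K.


Q^(2/3) = 185.77
z^(5/3) = 51.214
dT = 25 * 185.77 / 51.214 = 90.682 K
T = 293 + 90.682 = 383.68 K

383.68 K


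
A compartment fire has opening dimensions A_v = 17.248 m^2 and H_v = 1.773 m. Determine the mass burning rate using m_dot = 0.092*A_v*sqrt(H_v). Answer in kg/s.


sqrt(H_v) = 1.3315
m_dot = 0.092 * 17.248 * 1.3315 = 2.1129 kg/s

2.1129 kg/s


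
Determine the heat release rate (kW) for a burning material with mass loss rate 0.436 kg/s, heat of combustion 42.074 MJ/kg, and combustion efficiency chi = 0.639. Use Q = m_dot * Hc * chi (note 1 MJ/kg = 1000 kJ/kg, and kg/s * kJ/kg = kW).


Hc = 42.074 MJ/kg = 42.074 * 1000 kJ/kg = 42074 kJ/kg
Q = 0.436 kg/s * 42074 kJ/kg * 0.639 = 11722 kW

11722 kW


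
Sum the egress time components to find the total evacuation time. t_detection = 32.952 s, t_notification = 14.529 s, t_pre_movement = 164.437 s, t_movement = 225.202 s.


Total = 32.952 + 14.529 + 164.437 + 225.202 = 437.12 s

437.12 s


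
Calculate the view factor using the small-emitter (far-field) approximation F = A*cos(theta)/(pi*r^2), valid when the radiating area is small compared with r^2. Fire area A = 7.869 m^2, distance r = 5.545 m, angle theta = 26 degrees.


cos(26 deg) = 0.89879
pi*r^2 = 96.595
F = 7.869 * 0.89879 / 96.595 = 0.073219

0.073219


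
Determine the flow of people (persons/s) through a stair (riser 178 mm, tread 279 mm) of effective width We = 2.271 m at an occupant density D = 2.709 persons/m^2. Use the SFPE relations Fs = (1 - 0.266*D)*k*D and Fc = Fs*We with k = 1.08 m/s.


1 - 0.266*D = 1 - 0.266*2.709 = 0.27941
Fs = 0.27941 * 1.08 * 2.709 = 0.81746 persons/(s*m)
Fc = 0.81746 * 2.271 = 1.8565 persons/s

1.8565 persons/s


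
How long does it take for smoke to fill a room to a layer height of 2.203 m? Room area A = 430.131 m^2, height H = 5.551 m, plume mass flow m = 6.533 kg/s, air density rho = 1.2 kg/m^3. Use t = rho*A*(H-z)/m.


H - z = 3.348 m
t = 1.2 * 430.131 * 3.348 / 6.533 = 264.52 s

264.52 s


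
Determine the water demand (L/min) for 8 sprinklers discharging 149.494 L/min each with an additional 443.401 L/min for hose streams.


Sprinkler demand = 8 * 149.494 = 1195.952 L/min
Total = 1195.952 + 443.401 = 1639.353 L/min

1639.353 L/min


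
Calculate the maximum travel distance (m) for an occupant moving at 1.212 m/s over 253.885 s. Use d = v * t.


d = 1.212 * 253.885 = 307.71 m

307.71 m


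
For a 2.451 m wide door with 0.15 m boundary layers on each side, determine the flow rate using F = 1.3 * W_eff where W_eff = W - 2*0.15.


W_eff = 2.451 - 0.30 = 2.151 m
F = 1.3 * 2.151 = 2.7963 persons/s

2.7963 persons/s


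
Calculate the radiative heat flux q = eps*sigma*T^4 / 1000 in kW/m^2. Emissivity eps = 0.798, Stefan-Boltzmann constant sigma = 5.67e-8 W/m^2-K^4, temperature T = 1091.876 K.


T^4 = 1.4213e+12
q = 0.798 * 5.67e-8 * 1.4213e+12 / 1000 = 64.310 kW/m^2

64.310 kW/m^2


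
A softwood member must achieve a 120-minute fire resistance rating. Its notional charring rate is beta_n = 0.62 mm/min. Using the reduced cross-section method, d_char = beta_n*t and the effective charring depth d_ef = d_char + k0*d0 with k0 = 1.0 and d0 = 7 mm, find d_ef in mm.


d_char = 0.62 * 120 = 74.4 mm
d_ef = 74.4 + 1.0*7 = 81.4 mm

81.4 mm


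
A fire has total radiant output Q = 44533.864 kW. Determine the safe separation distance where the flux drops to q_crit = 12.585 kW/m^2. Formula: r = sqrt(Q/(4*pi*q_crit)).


4*pi*q_crit = 158.15
Q/(4*pi*q_crit) = 281.60
r = sqrt(281.60) = 16.781 m

16.781 m


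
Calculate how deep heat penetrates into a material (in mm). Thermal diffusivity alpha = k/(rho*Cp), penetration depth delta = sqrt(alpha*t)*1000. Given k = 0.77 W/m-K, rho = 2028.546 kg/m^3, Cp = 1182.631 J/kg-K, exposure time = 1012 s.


alpha = 0.77 / (2028.546 * 1182.631) = 3.2096e-07 m^2/s
alpha * t = 0.00032482
delta = sqrt(0.00032482) * 1000 = 18.023 mm

18.023 mm


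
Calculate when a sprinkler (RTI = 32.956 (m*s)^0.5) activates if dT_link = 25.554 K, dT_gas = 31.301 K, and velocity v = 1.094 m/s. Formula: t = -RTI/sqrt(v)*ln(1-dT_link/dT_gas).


dT_link/dT_gas = 0.81640
ln(1 - 0.81640) = -1.6950
t = -32.956 / sqrt(1.094) * -1.6950 = 53.406 s

53.406 s


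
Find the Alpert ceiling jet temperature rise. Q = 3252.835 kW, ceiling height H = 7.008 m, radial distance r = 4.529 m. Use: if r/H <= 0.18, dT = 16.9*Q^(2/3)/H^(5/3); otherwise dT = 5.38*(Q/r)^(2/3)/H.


r/H = 4.529 / 7.008 = 0.64626
r/H > 0.18, so dT = 5.38*(Q/r)^(2/3)/H
Q/r = 718.22
(Q/r)^(2/3) = 80.200
dT = 5.38 * 80.200 / 7.008 = 61.569 K

61.569 K


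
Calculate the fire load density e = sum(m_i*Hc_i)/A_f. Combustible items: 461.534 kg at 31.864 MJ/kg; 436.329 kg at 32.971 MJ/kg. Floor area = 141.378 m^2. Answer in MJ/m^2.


Total energy = 461.534*31.864 + 436.329*32.971
= 14706.32 + 14386.20
= 29092.52 MJ
e = 29092.52 / 141.378 = 205.78 MJ/m^2

205.78 MJ/m^2


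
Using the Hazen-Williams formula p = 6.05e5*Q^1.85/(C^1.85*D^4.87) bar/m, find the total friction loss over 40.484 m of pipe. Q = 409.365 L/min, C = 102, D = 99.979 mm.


Q^1.85 = 67984
C^1.85 = 5198.9
D^4.87 = 5.4898e+09
p/m = 0.0014411 bar/m
p_total = 0.0014411 * 40.484 = 0.058341 bar

0.058341 bar


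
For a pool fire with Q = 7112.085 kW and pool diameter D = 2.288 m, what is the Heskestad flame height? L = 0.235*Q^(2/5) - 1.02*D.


Q^(2/5) = 34.738
0.235 * Q^(2/5) = 8.1633
1.02 * D = 2.3338
L = 5.8296 m

5.8296 m


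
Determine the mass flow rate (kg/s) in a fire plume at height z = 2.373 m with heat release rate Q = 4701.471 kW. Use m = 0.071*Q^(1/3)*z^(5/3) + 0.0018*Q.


Q^(1/3) = 16.752
z^(5/3) = 4.2218
First term = 0.071 * 16.752 * 4.2218 = 5.0215
Second term = 0.0018 * 4701.471 = 8.4626
m = 13.484 kg/s

13.484 kg/s


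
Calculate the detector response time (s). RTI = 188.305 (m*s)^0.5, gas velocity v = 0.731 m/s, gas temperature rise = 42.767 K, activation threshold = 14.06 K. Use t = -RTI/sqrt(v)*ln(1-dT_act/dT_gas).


dT_act/dT_gas = 0.32876
ln(1 - 0.32876) = -0.39863
t = -188.305 / sqrt(0.731) * -0.39863 = 87.795 s

87.795 s


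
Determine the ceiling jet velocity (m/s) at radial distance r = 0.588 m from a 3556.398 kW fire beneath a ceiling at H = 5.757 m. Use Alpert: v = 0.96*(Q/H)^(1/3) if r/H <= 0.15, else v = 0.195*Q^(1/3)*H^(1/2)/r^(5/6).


r/H = 0.588 / 5.757 = 0.10214
r/H <= 0.15, so v = 0.96*(Q/H)^(1/3)
Q/H = 617.75
(Q/H)^(1/3) = 8.5167
v = 0.96 * 8.5167 = 8.1760 m/s

8.1760 m/s


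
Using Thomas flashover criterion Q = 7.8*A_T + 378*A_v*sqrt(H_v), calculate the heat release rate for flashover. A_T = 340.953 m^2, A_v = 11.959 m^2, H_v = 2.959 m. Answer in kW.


7.8*A_T = 2659.4
sqrt(H_v) = 1.7202
378*A_v*sqrt(H_v) = 7776.1
Q = 2659.4 + 7776.1 = 10435 kW

10435 kW


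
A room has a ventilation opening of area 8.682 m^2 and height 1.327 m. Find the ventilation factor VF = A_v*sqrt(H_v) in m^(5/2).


sqrt(H_v) = 1.1520
VF = 8.682 * 1.1520 = 10.001 m^(5/2)

10.001 m^(5/2)


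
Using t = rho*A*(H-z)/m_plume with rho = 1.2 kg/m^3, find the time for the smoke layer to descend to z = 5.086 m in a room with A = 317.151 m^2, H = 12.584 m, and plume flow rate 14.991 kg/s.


H - z = 7.498 m
t = 1.2 * 317.151 * 7.498 / 14.991 = 190.35 s

190.35 s


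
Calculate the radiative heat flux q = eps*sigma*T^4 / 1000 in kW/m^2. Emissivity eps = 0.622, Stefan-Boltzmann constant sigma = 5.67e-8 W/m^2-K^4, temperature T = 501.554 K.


T^4 = 6.3281e+10
q = 0.622 * 5.67e-8 * 6.3281e+10 / 1000 = 2.2317 kW/m^2

2.2317 kW/m^2


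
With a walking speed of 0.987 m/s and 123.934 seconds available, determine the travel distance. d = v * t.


d = 0.987 * 123.934 = 122.32 m

122.32 m


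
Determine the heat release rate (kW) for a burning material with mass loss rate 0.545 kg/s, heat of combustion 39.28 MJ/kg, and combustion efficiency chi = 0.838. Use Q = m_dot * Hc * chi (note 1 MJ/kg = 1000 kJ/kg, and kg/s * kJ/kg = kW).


Hc = 39.28 MJ/kg = 39.28 * 1000 kJ/kg = 39280 kJ/kg
Q = 0.545 kg/s * 39280 kJ/kg * 0.838 = 17940 kW

17940 kW


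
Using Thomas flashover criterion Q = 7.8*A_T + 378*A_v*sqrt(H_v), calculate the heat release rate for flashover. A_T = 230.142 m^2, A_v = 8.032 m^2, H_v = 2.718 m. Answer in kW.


7.8*A_T = 1795.1
sqrt(H_v) = 1.6486
378*A_v*sqrt(H_v) = 5005.4
Q = 1795.1 + 5005.4 = 6800.5 kW

6800.5 kW


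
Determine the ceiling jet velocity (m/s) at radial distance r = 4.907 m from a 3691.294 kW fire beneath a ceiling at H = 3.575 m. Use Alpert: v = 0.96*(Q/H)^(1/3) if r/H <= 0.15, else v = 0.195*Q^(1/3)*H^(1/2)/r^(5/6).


r/H = 4.907 / 3.575 = 1.3726
r/H > 0.15, so v = 0.195*Q^(1/3)*H^(1/2)/r^(5/6)
Q^(1/3) = 15.455
H^(1/2) = 1.8908
r^(5/6) = 3.7643
v = 0.195 * 15.455 * 1.8908 / 3.7643 = 1.5137 m/s

1.5137 m/s


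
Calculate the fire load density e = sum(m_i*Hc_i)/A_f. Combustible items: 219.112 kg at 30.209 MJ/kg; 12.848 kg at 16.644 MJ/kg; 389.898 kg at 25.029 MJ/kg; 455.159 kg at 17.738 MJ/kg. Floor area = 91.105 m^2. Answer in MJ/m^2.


Total energy = 219.112*30.209 + 12.848*16.644 + 389.898*25.029 + 455.159*17.738
= 6619.154 + 213.8421 + 9758.757 + 8073.610
= 24665.36 MJ
e = 24665.36 / 91.105 = 270.74 MJ/m^2

270.74 MJ/m^2


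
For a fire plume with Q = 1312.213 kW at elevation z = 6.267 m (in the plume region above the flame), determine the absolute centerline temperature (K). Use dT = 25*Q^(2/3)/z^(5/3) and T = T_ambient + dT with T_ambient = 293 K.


Q^(2/3) = 119.86
z^(5/3) = 21.303
dT = 25 * 119.86 / 21.303 = 140.66 K
T = 293 + 140.66 = 433.66 K

433.66 K


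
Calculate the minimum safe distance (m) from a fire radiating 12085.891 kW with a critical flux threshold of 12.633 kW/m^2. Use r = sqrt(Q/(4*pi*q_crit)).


4*pi*q_crit = 158.75
Q/(4*pi*q_crit) = 76.131
r = sqrt(76.131) = 8.7253 m

8.7253 m


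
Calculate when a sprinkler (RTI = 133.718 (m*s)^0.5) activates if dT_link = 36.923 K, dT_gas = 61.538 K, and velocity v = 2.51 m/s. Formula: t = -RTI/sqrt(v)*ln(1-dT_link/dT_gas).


dT_link/dT_gas = 0.60000
ln(1 - 0.60000) = -0.91630
t = -133.718 / sqrt(2.51) * -0.91630 = 77.338 s

77.338 s


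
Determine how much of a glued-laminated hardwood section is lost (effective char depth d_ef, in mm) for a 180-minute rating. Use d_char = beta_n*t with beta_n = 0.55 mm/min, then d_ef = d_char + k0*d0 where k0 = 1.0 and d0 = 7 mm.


d_char = 0.55 * 180 = 99 mm
d_ef = 99 + 1.0*7 = 106 mm

106 mm


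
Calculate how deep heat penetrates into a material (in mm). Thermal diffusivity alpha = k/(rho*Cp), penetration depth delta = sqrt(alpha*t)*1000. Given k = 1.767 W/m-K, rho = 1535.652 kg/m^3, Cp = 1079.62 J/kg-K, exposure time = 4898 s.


alpha = 1.767 / (1535.652 * 1079.62) = 1.0658e-06 m^2/s
alpha * t = 0.0052203
delta = sqrt(0.0052203) * 1000 = 72.251 mm

72.251 mm


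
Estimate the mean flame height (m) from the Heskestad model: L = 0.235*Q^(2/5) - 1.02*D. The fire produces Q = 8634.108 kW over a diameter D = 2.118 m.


Q^(2/5) = 37.539
0.235 * Q^(2/5) = 8.8218
1.02 * D = 2.1604
L = 6.6614 m

6.6614 m


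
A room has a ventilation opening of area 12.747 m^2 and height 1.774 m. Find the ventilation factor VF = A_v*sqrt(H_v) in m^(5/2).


sqrt(H_v) = 1.3319
VF = 12.747 * 1.3319 = 16.978 m^(5/2)

16.978 m^(5/2)


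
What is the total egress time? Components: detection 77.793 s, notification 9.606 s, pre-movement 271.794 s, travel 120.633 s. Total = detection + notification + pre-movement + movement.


Total = 77.793 + 9.606 + 271.794 + 120.633 = 479.826 s

479.826 s


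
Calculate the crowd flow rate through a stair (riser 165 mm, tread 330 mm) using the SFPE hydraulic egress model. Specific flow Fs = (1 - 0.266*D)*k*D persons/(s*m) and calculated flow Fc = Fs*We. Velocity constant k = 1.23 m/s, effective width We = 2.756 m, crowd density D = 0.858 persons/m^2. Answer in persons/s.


1 - 0.266*D = 1 - 0.266*0.858 = 0.77177
Fs = 0.77177 * 1.23 * 0.858 = 0.81448 persons/(s*m)
Fc = 0.81448 * 2.756 = 2.2447 persons/s

2.2447 persons/s


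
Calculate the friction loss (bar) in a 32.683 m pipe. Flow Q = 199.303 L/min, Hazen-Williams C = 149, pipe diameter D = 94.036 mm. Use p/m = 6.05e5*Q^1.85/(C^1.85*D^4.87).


Q^1.85 = 17951
C^1.85 = 10481
D^4.87 = 4.0733e+09
p/m = 0.00025440 bar/m
p_total = 0.00025440 * 32.683 = 0.0083146 bar

0.0083146 bar


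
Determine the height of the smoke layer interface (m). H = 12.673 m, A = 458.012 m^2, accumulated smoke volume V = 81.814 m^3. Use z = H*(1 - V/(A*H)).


V/(A*H) = 0.014095
1 - 0.014095 = 0.98590
z = 12.673 * 0.98590 = 12.494 m

12.494 m


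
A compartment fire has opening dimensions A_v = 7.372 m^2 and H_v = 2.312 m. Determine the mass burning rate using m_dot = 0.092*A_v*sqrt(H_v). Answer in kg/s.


sqrt(H_v) = 1.5205
m_dot = 0.092 * 7.372 * 1.5205 = 1.0313 kg/s

1.0313 kg/s


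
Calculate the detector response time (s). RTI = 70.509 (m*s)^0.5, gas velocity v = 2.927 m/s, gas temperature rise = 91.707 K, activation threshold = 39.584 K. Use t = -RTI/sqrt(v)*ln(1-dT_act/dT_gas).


dT_act/dT_gas = 0.43164
ln(1 - 0.43164) = -0.56499
t = -70.509 / sqrt(2.927) * -0.56499 = 23.285 s

23.285 s


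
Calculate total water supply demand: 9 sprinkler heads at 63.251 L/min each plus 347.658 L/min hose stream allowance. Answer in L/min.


Sprinkler demand = 9 * 63.251 = 569.259 L/min
Total = 569.259 + 347.658 = 916.917 L/min

916.917 L/min


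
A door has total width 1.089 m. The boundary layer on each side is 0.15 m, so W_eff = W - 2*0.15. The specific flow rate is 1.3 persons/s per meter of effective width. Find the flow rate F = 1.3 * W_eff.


W_eff = 1.089 - 0.30 = 0.789 m
F = 1.3 * 0.789 = 1.0257 persons/s

1.0257 persons/s


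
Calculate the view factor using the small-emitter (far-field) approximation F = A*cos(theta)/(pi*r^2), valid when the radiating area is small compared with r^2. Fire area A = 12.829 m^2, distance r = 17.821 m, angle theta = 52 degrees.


cos(52 deg) = 0.61566
pi*r^2 = 997.73
F = 12.829 * 0.61566 / 997.73 = 0.0079163

0.0079163


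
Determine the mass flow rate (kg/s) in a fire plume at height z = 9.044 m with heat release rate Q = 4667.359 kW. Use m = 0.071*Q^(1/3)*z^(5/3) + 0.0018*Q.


Q^(1/3) = 16.712
z^(5/3) = 39.259
First term = 0.071 * 16.712 * 39.259 = 46.582
Second term = 0.0018 * 4667.359 = 8.4012
m = 54.983 kg/s

54.983 kg/s


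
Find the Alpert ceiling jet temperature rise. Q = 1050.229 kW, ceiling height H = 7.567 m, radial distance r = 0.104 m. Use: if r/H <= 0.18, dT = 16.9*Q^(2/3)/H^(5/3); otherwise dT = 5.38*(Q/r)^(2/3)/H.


r/H = 0.104 / 7.567 = 0.013744
r/H <= 0.18, so dT = 16.9*Q^(2/3)/H^(5/3)
Q^(2/3) = 103.32
H^(5/3) = 29.166
dT = 16.9 * 103.32 / 29.166 = 59.869 K

59.869 K


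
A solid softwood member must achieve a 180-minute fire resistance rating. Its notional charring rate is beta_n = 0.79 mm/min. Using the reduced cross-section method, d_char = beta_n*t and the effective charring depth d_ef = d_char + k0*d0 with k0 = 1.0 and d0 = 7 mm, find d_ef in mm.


d_char = 0.79 * 180 = 142.2 mm
d_ef = 142.2 + 1.0*7 = 149.2 mm

149.2 mm


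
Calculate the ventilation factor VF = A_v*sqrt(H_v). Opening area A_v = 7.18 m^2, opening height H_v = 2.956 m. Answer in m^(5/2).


sqrt(H_v) = 1.7193
VF = 7.18 * 1.7193 = 12.345 m^(5/2)

12.345 m^(5/2)


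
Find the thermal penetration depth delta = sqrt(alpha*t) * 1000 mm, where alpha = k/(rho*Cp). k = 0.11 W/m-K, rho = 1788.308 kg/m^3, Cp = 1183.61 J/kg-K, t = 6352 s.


alpha = 0.11 / (1788.308 * 1183.61) = 5.1969e-08 m^2/s
alpha * t = 0.00033011
delta = sqrt(0.00033011) * 1000 = 18.169 mm

18.169 mm


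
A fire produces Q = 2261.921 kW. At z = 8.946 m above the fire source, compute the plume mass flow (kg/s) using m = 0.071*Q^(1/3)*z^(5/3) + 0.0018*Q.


Q^(1/3) = 13.127
z^(5/3) = 38.552
First term = 0.071 * 13.127 * 38.552 = 35.931
Second term = 0.0018 * 2261.921 = 4.0715
m = 40.002 kg/s

40.002 kg/s


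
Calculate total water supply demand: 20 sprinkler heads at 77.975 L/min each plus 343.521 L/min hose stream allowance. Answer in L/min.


Sprinkler demand = 20 * 77.975 = 1559.5 L/min
Total = 1559.5 + 343.521 = 1903.021 L/min

1903.021 L/min


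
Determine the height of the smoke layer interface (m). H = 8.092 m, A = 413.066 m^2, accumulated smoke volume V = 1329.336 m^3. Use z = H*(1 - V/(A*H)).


V/(A*H) = 0.39770
1 - 0.39770 = 0.60230
z = 8.092 * 0.60230 = 4.8738 m

4.8738 m


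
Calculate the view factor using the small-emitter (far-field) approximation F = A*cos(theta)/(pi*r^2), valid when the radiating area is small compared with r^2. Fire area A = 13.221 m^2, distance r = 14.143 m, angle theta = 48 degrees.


cos(48 deg) = 0.66913
pi*r^2 = 628.40
F = 13.221 * 0.66913 / 628.40 = 0.014078

0.014078


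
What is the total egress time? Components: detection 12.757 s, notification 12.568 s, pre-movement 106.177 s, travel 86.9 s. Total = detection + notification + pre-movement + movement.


Total = 12.757 + 12.568 + 106.177 + 86.9 = 218.402 s

218.402 s


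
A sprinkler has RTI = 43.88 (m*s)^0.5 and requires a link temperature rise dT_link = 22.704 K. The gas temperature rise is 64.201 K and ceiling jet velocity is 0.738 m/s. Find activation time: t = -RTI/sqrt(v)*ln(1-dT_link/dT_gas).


dT_link/dT_gas = 0.35364
ln(1 - 0.35364) = -0.43640
t = -43.88 / sqrt(0.738) * -0.43640 = 22.291 s

22.291 s


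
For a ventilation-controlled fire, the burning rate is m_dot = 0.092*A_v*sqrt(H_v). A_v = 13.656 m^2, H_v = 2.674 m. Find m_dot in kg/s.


sqrt(H_v) = 1.6352
m_dot = 0.092 * 13.656 * 1.6352 = 2.0544 kg/s

2.0544 kg/s


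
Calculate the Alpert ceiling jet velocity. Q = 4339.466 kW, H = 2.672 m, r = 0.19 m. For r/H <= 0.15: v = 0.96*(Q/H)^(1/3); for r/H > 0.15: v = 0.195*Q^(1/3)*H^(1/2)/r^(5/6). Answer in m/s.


r/H = 0.19 / 2.672 = 0.071108
r/H <= 0.15, so v = 0.96*(Q/H)^(1/3)
Q/H = 1624.1
(Q/H)^(1/3) = 11.754
v = 0.96 * 11.754 = 11.284 m/s

11.284 m/s


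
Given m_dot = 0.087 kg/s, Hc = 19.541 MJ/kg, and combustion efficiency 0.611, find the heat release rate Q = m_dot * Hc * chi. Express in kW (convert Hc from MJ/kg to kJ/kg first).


Hc = 19.541 MJ/kg = 19.541 * 1000 kJ/kg = 19541 kJ/kg
Q = 0.087 kg/s * 19541 kJ/kg * 0.611 = 1038.7 kW

1038.7 kW


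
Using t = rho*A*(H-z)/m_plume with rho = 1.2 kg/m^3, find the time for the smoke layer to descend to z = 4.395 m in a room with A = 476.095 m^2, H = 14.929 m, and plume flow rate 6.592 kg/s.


H - z = 10.534 m
t = 1.2 * 476.095 * 10.534 / 6.592 = 912.96 s

912.96 s


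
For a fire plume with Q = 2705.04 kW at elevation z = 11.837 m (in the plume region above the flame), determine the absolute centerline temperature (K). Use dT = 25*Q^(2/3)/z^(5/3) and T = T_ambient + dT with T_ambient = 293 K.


Q^(2/3) = 194.14
z^(5/3) = 61.480
dT = 25 * 194.14 / 61.480 = 78.944 K
T = 293 + 78.944 = 371.94 K

371.94 K


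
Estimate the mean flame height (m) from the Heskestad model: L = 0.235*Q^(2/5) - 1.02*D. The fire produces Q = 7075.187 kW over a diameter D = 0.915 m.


Q^(2/5) = 34.665
0.235 * Q^(2/5) = 8.1463
1.02 * D = 0.93330
L = 7.2130 m

7.2130 m


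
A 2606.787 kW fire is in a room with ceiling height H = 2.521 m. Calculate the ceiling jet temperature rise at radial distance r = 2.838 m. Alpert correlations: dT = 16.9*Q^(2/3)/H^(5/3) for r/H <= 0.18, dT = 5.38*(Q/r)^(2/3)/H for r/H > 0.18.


r/H = 2.838 / 2.521 = 1.1257
r/H > 0.18, so dT = 5.38*(Q/r)^(2/3)/H
Q/r = 918.53
(Q/r)^(2/3) = 94.492
dT = 5.38 * 94.492 / 2.521 = 201.65 K

201.65 K


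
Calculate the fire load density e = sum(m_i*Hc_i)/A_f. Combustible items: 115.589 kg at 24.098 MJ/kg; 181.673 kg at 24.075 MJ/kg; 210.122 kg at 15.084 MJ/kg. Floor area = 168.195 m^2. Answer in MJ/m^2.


Total energy = 115.589*24.098 + 181.673*24.075 + 210.122*15.084
= 2785.464 + 4373.777 + 3169.480
= 10328.72 MJ
e = 10328.72 / 168.195 = 61.409 MJ/m^2

61.409 MJ/m^2


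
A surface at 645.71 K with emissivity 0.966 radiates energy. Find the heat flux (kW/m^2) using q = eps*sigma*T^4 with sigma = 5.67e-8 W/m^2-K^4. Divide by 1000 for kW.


T^4 = 1.7384e+11
q = 0.966 * 5.67e-8 * 1.7384e+11 / 1000 = 9.5216 kW/m^2

9.5216 kW/m^2


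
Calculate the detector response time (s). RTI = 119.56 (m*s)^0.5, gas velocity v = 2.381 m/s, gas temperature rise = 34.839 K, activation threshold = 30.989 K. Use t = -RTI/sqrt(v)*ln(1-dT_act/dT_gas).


dT_act/dT_gas = 0.88949
ln(1 - 0.88949) = -2.2027
t = -119.56 / sqrt(2.381) * -2.2027 = 170.67 s

170.67 s


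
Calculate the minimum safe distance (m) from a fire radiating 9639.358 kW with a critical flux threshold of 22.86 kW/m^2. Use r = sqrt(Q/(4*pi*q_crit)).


4*pi*q_crit = 287.27
Q/(4*pi*q_crit) = 33.555
r = sqrt(33.555) = 5.7927 m

5.7927 m


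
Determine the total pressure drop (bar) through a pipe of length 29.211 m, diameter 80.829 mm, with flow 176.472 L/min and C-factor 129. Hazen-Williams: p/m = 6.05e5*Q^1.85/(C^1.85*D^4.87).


Q^1.85 = 14333
C^1.85 = 8027.7
D^4.87 = 1.9492e+09
p/m = 0.00055419 bar/m
p_total = 0.00055419 * 29.211 = 0.016189 bar

0.016189 bar


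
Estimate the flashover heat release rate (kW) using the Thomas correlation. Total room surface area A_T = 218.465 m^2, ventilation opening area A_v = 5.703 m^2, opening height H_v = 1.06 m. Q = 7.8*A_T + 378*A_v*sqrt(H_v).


7.8*A_T = 1704.027
sqrt(H_v) = 1.0296
378*A_v*sqrt(H_v) = 2219.5
Q = 1704.027 + 2219.5 = 3923.5 kW

3923.5 kW


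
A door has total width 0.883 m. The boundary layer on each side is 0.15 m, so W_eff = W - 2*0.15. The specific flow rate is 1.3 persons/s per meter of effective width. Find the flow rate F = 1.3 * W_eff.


W_eff = 0.883 - 0.30 = 0.583 m
F = 1.3 * 0.583 = 0.75790 persons/s

0.75790 persons/s


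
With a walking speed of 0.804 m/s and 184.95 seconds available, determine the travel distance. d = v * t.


d = 0.804 * 184.95 = 148.70 m

148.70 m


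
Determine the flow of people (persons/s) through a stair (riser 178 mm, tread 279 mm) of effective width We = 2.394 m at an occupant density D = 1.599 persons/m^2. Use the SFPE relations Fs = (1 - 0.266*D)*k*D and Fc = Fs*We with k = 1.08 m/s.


1 - 0.266*D = 1 - 0.266*1.599 = 0.57467
Fs = 0.57467 * 1.08 * 1.599 = 0.99240 persons/(s*m)
Fc = 0.99240 * 2.394 = 2.3758 persons/s

2.3758 persons/s


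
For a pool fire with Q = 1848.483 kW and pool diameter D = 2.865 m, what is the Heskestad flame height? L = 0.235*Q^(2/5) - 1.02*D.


Q^(2/5) = 20.264
0.235 * Q^(2/5) = 4.7621
1.02 * D = 2.9223
L = 1.8398 m

1.8398 m


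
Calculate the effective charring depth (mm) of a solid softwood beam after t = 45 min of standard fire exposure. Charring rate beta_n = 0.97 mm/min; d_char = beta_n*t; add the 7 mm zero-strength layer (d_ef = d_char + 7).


d_char = 0.97 * 45 = 43.65 mm
d_ef = 43.65 + 1.0*7 = 50.65 mm

50.65 mm


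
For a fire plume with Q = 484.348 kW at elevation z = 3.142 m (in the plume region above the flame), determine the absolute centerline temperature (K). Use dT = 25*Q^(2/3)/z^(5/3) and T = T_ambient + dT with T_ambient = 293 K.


Q^(2/3) = 61.674
z^(5/3) = 6.7403
dT = 25 * 61.674 / 6.7403 = 228.75 K
T = 293 + 228.75 = 521.75 K

521.75 K


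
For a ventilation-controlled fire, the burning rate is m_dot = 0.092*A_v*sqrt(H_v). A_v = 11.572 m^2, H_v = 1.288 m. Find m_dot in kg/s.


sqrt(H_v) = 1.1349
m_dot = 0.092 * 11.572 * 1.1349 = 1.2082 kg/s

1.2082 kg/s


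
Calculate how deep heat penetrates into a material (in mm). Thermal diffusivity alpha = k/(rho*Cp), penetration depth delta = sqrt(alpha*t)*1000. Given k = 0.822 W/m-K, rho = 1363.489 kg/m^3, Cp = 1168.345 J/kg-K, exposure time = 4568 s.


alpha = 0.822 / (1363.489 * 1168.345) = 5.1600e-07 m^2/s
alpha * t = 0.0023571
delta = sqrt(0.0023571) * 1000 = 48.550 mm

48.550 mm


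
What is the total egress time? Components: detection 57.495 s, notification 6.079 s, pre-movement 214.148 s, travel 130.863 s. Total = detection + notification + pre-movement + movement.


Total = 57.495 + 6.079 + 214.148 + 130.863 = 408.585 s

408.585 s


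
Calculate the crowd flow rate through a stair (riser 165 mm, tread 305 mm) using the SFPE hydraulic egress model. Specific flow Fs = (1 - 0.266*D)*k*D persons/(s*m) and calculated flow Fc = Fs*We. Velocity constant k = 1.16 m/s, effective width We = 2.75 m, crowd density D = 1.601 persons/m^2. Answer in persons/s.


1 - 0.266*D = 1 - 0.266*1.601 = 0.57413
Fs = 0.57413 * 1.16 * 1.601 = 1.0663 persons/(s*m)
Fc = 1.0663 * 2.75 = 2.9322 persons/s

2.9322 persons/s


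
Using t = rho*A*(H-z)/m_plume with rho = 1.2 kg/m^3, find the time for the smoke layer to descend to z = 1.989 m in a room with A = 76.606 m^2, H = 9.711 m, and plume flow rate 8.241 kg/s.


H - z = 7.722 m
t = 1.2 * 76.606 * 7.722 / 8.241 = 86.138 s

86.138 s


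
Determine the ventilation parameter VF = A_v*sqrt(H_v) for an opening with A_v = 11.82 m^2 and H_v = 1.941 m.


sqrt(H_v) = 1.3932
VF = 11.82 * 1.3932 = 16.468 m^(5/2)

16.468 m^(5/2)


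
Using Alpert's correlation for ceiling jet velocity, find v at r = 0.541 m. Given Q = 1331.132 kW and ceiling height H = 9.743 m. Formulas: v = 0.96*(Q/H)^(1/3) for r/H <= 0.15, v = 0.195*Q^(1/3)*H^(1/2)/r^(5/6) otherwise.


r/H = 0.541 / 9.743 = 0.055527
r/H <= 0.15, so v = 0.96*(Q/H)^(1/3)
Q/H = 136.62
(Q/H)^(1/3) = 5.1504
v = 0.96 * 5.1504 = 4.9444 m/s

4.9444 m/s


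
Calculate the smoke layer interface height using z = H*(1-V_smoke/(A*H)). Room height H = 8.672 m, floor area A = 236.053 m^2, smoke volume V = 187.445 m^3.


V/(A*H) = 0.091568
1 - 0.091568 = 0.90843
z = 8.672 * 0.90843 = 7.8779 m

7.8779 m


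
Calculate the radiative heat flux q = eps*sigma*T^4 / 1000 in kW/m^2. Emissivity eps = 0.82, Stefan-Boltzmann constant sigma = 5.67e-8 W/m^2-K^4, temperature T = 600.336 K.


T^4 = 1.2989e+11
q = 0.82 * 5.67e-8 * 1.2989e+11 / 1000 = 6.0391 kW/m^2

6.0391 kW/m^2


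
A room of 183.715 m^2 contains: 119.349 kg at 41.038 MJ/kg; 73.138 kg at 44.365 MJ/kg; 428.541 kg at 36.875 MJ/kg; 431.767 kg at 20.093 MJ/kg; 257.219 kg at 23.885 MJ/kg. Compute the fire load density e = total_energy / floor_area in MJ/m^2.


Total energy = 119.349*41.038 + 73.138*44.365 + 428.541*36.875 + 431.767*20.093 + 257.219*23.885
= 4897.844 + 3244.767 + 15802.45 + 8675.494 + 6143.676
= 38764.23 MJ
e = 38764.23 / 183.715 = 211.00 MJ/m^2

211.00 MJ/m^2


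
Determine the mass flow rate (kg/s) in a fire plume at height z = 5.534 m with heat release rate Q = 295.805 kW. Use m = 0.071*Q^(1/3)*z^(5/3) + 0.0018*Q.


Q^(1/3) = 6.6630
z^(5/3) = 17.314
First term = 0.071 * 6.6630 * 17.314 = 8.1908
Second term = 0.0018 * 295.805 = 0.53245
m = 8.7232 kg/s

8.7232 kg/s


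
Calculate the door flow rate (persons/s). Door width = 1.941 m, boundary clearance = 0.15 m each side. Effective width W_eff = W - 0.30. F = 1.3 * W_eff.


W_eff = 1.941 - 0.30 = 1.641 m
F = 1.3 * 1.641 = 2.1333 persons/s

2.1333 persons/s


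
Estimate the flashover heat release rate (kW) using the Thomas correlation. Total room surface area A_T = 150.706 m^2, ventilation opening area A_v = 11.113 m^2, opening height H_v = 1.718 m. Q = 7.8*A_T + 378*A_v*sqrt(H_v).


7.8*A_T = 1175.5
sqrt(H_v) = 1.3107
378*A_v*sqrt(H_v) = 5506.0
Q = 1175.5 + 5506.0 = 6681.5 kW

6681.5 kW


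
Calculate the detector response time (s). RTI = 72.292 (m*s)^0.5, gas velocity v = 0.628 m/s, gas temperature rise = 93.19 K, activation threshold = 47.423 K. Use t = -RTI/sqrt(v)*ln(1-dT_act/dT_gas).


dT_act/dT_gas = 0.50889
ln(1 - 0.50889) = -0.71108
t = -72.292 / sqrt(0.628) * -0.71108 = 64.867 s

64.867 s


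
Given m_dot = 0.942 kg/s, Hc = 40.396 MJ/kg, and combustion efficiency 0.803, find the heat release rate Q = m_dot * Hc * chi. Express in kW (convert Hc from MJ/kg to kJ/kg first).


Hc = 40.396 MJ/kg = 40.396 * 1000 kJ/kg = 40396 kJ/kg
Q = 0.942 kg/s * 40396 kJ/kg * 0.803 = 30557 kW

30557 kW


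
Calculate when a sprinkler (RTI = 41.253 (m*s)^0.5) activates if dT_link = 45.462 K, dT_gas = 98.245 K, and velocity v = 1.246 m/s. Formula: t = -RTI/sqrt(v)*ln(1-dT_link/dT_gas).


dT_link/dT_gas = 0.46274
ln(1 - 0.46274) = -0.62128
t = -41.253 / sqrt(1.246) * -0.62128 = 22.960 s

22.960 s


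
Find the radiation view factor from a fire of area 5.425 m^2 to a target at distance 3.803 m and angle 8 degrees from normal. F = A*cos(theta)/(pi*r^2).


cos(8 deg) = 0.99027
pi*r^2 = 45.436
F = 5.425 * 0.99027 / 45.436 = 0.11824

0.11824


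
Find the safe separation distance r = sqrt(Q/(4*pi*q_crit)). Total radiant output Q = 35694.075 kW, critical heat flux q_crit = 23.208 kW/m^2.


4*pi*q_crit = 291.64
Q/(4*pi*q_crit) = 122.39
r = sqrt(122.39) = 11.063 m

11.063 m


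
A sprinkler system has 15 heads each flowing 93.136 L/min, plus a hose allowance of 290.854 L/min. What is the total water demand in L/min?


Sprinkler demand = 15 * 93.136 = 1397.04 L/min
Total = 1397.04 + 290.854 = 1687.894 L/min

1687.894 L/min


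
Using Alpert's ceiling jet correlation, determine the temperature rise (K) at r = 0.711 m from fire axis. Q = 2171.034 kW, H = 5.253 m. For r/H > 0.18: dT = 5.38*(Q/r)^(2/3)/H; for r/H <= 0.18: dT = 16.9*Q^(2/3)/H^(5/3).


r/H = 0.711 / 5.253 = 0.13535
r/H <= 0.18, so dT = 16.9*Q^(2/3)/H^(5/3)
Q^(2/3) = 167.67
H^(5/3) = 15.874
dT = 16.9 * 167.67 / 15.874 = 178.51 K

178.51 K


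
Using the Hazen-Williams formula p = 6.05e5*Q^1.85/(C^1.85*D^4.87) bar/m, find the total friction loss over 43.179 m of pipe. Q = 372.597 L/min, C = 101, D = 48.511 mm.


Q^1.85 = 57121
C^1.85 = 5105.0
D^4.87 = 1.6220e+08
p/m = 0.041736 bar/m
p_total = 0.041736 * 43.179 = 1.8021 bar

1.8021 bar


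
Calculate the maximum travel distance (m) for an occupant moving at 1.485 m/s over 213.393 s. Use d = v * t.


d = 1.485 * 213.393 = 316.89 m

316.89 m
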